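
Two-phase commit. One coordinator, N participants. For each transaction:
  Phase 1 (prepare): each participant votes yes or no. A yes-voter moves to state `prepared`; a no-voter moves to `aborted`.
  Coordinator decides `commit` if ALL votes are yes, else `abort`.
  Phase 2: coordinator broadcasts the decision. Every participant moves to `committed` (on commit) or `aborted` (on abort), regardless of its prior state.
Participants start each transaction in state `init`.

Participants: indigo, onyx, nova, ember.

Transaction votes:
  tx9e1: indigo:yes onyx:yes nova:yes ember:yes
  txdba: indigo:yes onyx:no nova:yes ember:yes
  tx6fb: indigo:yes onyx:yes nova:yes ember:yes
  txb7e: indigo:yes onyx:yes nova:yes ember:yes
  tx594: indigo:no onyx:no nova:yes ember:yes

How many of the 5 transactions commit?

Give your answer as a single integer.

Answer: 3

Derivation:
tx9e1: all yes -> commit (commits=1)
txdba: no from onyx -> abort (commits=1)
tx6fb: all yes -> commit (commits=2)
txb7e: all yes -> commit (commits=3)
tx594: no from indigo, onyx -> abort (commits=3)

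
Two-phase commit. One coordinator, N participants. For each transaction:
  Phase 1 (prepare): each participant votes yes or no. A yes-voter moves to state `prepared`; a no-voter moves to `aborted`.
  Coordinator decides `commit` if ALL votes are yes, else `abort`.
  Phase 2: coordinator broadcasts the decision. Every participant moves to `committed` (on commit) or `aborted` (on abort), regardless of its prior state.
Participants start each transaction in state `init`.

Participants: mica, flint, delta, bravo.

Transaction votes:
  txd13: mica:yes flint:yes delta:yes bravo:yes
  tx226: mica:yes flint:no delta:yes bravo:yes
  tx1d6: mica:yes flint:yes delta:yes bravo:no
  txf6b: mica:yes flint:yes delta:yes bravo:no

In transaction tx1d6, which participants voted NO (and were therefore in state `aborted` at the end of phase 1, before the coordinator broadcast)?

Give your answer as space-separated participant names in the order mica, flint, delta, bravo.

Txn tx1d6 phase 1: mica yes -> prepared; flint yes -> prepared; delta yes -> prepared; bravo no -> aborted

Answer: bravo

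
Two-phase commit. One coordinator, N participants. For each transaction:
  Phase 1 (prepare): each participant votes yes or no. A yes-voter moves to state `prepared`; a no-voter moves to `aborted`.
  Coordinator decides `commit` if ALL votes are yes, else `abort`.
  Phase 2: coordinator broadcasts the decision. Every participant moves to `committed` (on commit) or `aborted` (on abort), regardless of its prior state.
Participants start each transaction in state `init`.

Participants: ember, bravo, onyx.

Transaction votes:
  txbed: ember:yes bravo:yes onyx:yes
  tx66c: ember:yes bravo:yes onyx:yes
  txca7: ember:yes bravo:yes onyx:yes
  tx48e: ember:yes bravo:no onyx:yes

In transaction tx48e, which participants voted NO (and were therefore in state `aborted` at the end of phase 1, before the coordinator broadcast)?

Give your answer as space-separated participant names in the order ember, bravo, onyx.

Answer: bravo

Derivation:
Txn tx48e phase 1: ember yes -> prepared; bravo no -> aborted; onyx yes -> prepared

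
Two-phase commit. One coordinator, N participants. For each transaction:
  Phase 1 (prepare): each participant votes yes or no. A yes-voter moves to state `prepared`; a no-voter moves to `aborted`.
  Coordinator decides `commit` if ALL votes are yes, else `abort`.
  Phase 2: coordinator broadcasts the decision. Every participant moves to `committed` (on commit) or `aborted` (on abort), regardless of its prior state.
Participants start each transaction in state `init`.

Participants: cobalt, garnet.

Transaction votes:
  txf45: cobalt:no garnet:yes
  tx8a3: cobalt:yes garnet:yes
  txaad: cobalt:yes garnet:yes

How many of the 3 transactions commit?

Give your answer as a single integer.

txf45: no from cobalt -> abort (commits=0)
tx8a3: all yes -> commit (commits=1)
txaad: all yes -> commit (commits=2)

Answer: 2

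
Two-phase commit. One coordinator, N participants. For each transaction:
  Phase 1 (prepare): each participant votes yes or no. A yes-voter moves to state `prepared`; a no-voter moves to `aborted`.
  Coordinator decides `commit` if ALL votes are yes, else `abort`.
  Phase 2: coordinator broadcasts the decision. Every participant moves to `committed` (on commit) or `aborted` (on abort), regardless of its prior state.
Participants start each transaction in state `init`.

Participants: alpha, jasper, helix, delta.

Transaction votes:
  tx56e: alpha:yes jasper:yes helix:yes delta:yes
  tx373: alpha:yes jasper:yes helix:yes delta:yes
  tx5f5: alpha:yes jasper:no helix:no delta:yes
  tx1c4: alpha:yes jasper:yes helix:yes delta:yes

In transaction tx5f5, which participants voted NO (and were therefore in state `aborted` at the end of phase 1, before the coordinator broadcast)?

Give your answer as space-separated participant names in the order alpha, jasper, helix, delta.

Txn tx5f5 phase 1: alpha yes -> prepared; jasper no -> aborted; helix no -> aborted; delta yes -> prepared

Answer: jasper helix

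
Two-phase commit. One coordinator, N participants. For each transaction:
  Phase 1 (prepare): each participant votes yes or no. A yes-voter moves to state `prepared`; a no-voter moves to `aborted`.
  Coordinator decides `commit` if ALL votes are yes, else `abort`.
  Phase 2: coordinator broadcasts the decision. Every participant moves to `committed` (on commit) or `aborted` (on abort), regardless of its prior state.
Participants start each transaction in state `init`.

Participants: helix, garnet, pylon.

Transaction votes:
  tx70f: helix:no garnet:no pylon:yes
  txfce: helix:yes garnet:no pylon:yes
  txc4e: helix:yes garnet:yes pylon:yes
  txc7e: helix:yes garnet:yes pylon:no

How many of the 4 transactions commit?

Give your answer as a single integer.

tx70f: no from helix, garnet -> abort (commits=0)
txfce: no from garnet -> abort (commits=0)
txc4e: all yes -> commit (commits=1)
txc7e: no from pylon -> abort (commits=1)

Answer: 1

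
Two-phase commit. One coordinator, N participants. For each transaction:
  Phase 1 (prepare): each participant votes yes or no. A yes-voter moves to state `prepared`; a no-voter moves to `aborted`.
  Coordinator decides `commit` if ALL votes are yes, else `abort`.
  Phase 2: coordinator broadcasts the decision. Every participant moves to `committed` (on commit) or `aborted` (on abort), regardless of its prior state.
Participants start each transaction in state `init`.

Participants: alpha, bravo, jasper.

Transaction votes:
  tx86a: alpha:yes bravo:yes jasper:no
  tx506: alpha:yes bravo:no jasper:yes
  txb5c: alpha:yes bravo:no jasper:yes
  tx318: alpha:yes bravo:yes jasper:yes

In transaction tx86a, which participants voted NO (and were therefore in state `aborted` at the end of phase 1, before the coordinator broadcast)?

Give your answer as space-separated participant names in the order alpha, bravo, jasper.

Txn tx86a phase 1: alpha yes -> prepared; bravo yes -> prepared; jasper no -> aborted

Answer: jasper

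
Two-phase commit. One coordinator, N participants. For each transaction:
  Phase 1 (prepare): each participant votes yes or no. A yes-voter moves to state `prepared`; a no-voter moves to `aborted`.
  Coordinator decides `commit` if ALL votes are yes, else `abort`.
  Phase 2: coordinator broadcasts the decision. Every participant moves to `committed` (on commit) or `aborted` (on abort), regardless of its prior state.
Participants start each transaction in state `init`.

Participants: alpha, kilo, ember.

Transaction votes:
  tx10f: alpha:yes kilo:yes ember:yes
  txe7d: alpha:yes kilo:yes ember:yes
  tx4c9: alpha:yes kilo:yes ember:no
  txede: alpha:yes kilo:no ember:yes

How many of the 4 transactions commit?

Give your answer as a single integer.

Answer: 2

Derivation:
tx10f: all yes -> commit (commits=1)
txe7d: all yes -> commit (commits=2)
tx4c9: no from ember -> abort (commits=2)
txede: no from kilo -> abort (commits=2)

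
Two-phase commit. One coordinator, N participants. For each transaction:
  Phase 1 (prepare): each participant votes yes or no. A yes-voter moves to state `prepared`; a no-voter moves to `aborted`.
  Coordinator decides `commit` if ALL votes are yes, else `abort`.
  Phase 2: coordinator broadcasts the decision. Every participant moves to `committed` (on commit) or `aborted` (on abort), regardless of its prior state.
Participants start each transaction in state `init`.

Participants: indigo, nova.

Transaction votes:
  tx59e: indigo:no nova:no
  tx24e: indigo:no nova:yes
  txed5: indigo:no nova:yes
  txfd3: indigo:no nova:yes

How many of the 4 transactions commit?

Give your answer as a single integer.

Answer: 0

Derivation:
tx59e: no from indigo, nova -> abort (commits=0)
tx24e: no from indigo -> abort (commits=0)
txed5: no from indigo -> abort (commits=0)
txfd3: no from indigo -> abort (commits=0)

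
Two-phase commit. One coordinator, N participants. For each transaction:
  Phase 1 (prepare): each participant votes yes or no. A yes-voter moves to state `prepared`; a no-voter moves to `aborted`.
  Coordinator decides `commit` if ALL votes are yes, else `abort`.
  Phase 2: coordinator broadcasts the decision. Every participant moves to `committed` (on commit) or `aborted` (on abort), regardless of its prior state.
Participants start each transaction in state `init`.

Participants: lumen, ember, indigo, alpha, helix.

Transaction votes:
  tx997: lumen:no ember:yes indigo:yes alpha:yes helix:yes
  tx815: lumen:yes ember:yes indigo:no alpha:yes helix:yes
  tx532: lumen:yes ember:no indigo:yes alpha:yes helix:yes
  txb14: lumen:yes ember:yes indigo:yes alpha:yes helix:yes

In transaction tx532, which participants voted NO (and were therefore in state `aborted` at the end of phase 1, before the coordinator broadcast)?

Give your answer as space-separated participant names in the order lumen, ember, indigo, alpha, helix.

Answer: ember

Derivation:
Txn tx532 phase 1: lumen yes -> prepared; ember no -> aborted; indigo yes -> prepared; alpha yes -> prepared; helix yes -> prepared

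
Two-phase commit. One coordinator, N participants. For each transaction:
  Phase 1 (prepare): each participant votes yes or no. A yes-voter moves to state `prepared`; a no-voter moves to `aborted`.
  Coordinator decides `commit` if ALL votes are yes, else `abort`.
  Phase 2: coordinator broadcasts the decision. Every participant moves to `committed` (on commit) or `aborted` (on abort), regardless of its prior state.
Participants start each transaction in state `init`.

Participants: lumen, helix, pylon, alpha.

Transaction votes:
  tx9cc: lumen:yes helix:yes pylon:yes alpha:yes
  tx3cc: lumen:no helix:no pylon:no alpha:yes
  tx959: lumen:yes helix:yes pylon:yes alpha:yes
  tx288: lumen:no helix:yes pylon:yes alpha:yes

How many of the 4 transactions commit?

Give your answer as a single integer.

tx9cc: all yes -> commit (commits=1)
tx3cc: no from lumen, helix, pylon -> abort (commits=1)
tx959: all yes -> commit (commits=2)
tx288: no from lumen -> abort (commits=2)

Answer: 2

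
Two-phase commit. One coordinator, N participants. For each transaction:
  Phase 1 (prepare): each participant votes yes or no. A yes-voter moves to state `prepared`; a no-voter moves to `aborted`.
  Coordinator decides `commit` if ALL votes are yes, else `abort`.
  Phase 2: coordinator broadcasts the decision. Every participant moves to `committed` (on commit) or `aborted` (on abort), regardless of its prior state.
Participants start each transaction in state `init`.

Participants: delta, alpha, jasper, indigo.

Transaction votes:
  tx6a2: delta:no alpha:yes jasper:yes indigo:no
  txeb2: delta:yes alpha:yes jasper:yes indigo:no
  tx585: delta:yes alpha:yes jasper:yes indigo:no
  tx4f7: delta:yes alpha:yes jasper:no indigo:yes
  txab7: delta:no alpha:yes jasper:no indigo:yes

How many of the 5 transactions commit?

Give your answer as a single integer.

Answer: 0

Derivation:
tx6a2: no from delta, indigo -> abort (commits=0)
txeb2: no from indigo -> abort (commits=0)
tx585: no from indigo -> abort (commits=0)
tx4f7: no from jasper -> abort (commits=0)
txab7: no from delta, jasper -> abort (commits=0)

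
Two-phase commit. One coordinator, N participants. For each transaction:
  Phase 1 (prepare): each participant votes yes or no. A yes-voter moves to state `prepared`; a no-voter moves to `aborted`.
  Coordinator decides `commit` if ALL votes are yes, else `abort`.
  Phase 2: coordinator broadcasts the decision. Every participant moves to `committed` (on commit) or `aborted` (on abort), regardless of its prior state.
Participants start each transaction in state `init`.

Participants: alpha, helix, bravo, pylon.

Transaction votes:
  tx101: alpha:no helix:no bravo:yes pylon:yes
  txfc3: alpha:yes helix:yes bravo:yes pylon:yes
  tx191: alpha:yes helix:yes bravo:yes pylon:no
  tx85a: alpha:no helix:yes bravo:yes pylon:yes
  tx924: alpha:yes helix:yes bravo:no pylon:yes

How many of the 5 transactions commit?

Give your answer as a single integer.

tx101: no from alpha, helix -> abort (commits=0)
txfc3: all yes -> commit (commits=1)
tx191: no from pylon -> abort (commits=1)
tx85a: no from alpha -> abort (commits=1)
tx924: no from bravo -> abort (commits=1)

Answer: 1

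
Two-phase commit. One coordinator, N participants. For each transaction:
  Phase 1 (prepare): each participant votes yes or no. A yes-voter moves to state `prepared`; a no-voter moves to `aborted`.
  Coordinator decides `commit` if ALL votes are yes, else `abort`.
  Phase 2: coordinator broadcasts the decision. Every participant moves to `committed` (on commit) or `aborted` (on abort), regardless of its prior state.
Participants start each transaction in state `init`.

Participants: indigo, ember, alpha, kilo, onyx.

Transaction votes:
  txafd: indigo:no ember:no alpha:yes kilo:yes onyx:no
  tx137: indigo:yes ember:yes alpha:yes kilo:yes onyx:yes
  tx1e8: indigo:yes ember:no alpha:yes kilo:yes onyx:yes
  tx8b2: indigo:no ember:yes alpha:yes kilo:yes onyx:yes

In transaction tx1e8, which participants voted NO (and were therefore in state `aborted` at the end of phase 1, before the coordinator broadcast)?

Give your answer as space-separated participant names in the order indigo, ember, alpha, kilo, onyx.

Answer: ember

Derivation:
Txn tx1e8 phase 1: indigo yes -> prepared; ember no -> aborted; alpha yes -> prepared; kilo yes -> prepared; onyx yes -> prepared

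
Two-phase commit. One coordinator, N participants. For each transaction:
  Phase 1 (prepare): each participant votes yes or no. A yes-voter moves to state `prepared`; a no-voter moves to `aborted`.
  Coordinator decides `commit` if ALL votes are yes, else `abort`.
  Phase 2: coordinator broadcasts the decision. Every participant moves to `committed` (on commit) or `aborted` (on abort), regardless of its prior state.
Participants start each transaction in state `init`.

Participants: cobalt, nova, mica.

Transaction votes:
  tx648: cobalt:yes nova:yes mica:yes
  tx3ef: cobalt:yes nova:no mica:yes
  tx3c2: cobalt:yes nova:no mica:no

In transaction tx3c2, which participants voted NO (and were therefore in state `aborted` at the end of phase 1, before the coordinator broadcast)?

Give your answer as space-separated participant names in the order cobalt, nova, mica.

Answer: nova mica

Derivation:
Txn tx3c2 phase 1: cobalt yes -> prepared; nova no -> aborted; mica no -> aborted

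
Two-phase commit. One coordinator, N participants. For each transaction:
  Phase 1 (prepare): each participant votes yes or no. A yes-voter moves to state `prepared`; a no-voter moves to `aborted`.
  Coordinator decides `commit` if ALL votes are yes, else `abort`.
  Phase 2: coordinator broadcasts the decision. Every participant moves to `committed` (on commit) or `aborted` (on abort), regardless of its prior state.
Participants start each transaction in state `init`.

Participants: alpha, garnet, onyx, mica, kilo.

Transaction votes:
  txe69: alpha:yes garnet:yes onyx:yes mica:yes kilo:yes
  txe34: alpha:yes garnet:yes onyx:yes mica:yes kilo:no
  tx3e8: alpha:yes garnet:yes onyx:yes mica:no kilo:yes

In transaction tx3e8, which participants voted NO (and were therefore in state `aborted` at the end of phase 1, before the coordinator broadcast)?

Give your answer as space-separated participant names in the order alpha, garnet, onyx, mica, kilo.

Txn tx3e8 phase 1: alpha yes -> prepared; garnet yes -> prepared; onyx yes -> prepared; mica no -> aborted; kilo yes -> prepared

Answer: mica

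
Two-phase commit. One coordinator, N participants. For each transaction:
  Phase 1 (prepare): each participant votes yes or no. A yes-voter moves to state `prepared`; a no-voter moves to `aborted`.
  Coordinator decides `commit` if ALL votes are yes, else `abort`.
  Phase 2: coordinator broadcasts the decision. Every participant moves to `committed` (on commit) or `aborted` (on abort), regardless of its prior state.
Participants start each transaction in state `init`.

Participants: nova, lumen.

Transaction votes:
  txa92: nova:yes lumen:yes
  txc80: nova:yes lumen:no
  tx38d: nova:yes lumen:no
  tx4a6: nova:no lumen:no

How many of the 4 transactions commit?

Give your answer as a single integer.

Answer: 1

Derivation:
txa92: all yes -> commit (commits=1)
txc80: no from lumen -> abort (commits=1)
tx38d: no from lumen -> abort (commits=1)
tx4a6: no from nova, lumen -> abort (commits=1)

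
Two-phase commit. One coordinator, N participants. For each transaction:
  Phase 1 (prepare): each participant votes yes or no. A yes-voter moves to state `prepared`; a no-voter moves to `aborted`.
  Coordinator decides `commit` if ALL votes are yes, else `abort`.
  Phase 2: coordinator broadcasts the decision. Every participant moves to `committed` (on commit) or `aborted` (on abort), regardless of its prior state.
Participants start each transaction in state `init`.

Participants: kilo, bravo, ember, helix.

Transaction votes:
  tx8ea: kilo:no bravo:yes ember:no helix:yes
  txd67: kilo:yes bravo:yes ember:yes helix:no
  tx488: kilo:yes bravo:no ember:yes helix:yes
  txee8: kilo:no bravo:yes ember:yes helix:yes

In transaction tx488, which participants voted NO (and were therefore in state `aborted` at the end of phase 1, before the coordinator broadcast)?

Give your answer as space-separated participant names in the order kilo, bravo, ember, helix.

Txn tx488 phase 1: kilo yes -> prepared; bravo no -> aborted; ember yes -> prepared; helix yes -> prepared

Answer: bravo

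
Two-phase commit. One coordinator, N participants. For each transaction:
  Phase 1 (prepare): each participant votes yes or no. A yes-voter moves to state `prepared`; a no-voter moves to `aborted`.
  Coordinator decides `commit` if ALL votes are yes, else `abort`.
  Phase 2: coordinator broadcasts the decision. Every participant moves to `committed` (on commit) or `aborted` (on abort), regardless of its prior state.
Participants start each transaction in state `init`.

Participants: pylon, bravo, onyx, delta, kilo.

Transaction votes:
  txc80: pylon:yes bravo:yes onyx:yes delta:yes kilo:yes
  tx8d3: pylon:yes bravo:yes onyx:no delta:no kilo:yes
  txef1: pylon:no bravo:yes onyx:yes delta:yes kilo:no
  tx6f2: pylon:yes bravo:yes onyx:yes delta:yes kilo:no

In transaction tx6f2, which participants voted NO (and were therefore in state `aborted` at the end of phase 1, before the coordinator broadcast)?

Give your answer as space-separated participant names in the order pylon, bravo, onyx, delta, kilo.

Answer: kilo

Derivation:
Txn tx6f2 phase 1: pylon yes -> prepared; bravo yes -> prepared; onyx yes -> prepared; delta yes -> prepared; kilo no -> aborted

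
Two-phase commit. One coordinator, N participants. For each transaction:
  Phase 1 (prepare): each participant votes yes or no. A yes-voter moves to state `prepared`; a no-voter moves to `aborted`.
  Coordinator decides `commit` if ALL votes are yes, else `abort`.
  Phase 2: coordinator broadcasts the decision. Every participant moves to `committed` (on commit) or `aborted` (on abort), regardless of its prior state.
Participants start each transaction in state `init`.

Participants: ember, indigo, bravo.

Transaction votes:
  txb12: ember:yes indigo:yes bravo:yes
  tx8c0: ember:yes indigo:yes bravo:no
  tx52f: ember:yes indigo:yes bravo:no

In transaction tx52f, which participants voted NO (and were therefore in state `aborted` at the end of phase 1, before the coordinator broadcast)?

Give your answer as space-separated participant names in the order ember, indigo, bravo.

Answer: bravo

Derivation:
Txn tx52f phase 1: ember yes -> prepared; indigo yes -> prepared; bravo no -> aborted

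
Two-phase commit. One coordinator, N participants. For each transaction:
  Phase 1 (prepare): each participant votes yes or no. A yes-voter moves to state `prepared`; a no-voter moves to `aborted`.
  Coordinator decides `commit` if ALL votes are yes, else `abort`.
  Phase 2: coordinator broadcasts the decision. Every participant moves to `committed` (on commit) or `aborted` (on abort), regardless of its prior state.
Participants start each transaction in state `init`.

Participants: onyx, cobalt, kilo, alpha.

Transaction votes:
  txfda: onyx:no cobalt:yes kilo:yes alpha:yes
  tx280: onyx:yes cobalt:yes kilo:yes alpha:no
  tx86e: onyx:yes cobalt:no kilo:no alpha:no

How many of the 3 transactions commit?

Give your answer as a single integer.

txfda: no from onyx -> abort (commits=0)
tx280: no from alpha -> abort (commits=0)
tx86e: no from cobalt, kilo, alpha -> abort (commits=0)

Answer: 0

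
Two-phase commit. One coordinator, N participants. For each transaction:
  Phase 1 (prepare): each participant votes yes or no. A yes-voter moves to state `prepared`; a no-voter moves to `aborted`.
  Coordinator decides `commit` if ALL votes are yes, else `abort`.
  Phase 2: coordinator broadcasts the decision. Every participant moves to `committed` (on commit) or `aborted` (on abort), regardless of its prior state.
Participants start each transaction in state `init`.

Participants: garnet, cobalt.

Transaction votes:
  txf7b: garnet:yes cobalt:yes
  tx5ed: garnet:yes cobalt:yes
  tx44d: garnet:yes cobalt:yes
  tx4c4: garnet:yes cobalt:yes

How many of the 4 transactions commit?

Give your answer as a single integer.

txf7b: all yes -> commit (commits=1)
tx5ed: all yes -> commit (commits=2)
tx44d: all yes -> commit (commits=3)
tx4c4: all yes -> commit (commits=4)

Answer: 4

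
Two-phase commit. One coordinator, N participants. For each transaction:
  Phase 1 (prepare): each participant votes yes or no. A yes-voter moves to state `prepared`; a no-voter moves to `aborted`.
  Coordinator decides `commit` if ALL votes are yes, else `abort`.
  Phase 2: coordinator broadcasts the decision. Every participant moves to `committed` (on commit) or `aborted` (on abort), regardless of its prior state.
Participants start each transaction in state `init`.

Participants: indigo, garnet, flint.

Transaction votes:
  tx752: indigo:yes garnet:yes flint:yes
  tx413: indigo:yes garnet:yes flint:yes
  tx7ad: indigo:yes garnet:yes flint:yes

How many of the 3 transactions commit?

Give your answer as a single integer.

Answer: 3

Derivation:
tx752: all yes -> commit (commits=1)
tx413: all yes -> commit (commits=2)
tx7ad: all yes -> commit (commits=3)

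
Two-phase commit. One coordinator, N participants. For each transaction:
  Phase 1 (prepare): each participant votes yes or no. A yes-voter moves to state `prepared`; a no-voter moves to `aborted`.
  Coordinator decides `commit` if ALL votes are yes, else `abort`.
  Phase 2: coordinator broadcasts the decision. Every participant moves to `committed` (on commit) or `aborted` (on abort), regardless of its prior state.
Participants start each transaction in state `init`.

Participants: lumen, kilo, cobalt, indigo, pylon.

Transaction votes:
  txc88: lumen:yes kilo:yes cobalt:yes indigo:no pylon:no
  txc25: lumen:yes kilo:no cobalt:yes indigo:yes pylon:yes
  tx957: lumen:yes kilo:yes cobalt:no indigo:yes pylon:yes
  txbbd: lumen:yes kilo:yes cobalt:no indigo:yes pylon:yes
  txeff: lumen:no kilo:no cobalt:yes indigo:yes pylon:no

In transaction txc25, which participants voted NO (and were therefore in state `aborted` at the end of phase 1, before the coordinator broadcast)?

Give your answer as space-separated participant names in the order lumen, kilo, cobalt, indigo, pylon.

Answer: kilo

Derivation:
Txn txc25 phase 1: lumen yes -> prepared; kilo no -> aborted; cobalt yes -> prepared; indigo yes -> prepared; pylon yes -> prepared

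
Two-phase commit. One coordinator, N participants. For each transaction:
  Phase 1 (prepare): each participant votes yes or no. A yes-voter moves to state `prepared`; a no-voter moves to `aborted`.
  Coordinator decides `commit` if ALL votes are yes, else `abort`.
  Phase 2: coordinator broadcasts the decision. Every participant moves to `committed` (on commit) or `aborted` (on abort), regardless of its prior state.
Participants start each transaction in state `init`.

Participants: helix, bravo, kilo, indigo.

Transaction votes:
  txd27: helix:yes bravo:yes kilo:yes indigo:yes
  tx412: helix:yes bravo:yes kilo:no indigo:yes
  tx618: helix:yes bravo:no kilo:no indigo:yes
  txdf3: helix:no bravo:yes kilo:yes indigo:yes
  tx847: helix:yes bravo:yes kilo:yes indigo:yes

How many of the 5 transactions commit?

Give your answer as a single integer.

txd27: all yes -> commit (commits=1)
tx412: no from kilo -> abort (commits=1)
tx618: no from bravo, kilo -> abort (commits=1)
txdf3: no from helix -> abort (commits=1)
tx847: all yes -> commit (commits=2)

Answer: 2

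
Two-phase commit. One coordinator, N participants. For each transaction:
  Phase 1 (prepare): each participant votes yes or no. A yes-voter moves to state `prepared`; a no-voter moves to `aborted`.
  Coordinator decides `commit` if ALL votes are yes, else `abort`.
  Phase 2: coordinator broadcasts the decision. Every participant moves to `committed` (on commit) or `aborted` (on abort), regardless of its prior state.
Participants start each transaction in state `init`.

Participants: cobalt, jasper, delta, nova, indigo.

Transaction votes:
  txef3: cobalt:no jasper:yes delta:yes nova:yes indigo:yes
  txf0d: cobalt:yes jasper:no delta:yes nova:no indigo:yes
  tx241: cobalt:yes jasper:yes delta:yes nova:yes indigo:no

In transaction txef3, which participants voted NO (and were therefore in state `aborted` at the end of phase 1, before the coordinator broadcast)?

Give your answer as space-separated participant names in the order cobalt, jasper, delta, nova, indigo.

Txn txef3 phase 1: cobalt no -> aborted; jasper yes -> prepared; delta yes -> prepared; nova yes -> prepared; indigo yes -> prepared

Answer: cobalt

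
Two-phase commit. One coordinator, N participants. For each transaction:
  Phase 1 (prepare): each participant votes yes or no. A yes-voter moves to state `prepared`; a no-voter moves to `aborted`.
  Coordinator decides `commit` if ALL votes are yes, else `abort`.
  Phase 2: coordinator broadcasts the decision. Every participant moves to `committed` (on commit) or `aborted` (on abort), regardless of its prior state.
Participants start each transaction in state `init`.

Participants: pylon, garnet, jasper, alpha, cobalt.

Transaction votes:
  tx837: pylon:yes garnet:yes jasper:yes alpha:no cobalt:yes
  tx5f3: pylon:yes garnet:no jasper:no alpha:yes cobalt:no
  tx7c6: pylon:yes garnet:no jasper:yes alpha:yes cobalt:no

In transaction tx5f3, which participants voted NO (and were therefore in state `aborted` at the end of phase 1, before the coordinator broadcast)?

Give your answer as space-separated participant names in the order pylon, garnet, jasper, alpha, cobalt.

Txn tx5f3 phase 1: pylon yes -> prepared; garnet no -> aborted; jasper no -> aborted; alpha yes -> prepared; cobalt no -> aborted

Answer: garnet jasper cobalt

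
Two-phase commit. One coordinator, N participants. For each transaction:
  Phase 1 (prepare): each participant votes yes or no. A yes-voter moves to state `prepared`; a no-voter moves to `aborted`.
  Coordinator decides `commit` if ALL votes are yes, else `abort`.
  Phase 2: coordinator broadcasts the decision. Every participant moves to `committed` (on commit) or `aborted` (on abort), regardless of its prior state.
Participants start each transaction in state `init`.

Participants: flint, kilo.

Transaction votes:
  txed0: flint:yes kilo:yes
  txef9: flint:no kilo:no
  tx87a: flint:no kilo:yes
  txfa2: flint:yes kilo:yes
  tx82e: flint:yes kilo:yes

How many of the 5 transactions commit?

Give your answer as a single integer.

txed0: all yes -> commit (commits=1)
txef9: no from flint, kilo -> abort (commits=1)
tx87a: no from flint -> abort (commits=1)
txfa2: all yes -> commit (commits=2)
tx82e: all yes -> commit (commits=3)

Answer: 3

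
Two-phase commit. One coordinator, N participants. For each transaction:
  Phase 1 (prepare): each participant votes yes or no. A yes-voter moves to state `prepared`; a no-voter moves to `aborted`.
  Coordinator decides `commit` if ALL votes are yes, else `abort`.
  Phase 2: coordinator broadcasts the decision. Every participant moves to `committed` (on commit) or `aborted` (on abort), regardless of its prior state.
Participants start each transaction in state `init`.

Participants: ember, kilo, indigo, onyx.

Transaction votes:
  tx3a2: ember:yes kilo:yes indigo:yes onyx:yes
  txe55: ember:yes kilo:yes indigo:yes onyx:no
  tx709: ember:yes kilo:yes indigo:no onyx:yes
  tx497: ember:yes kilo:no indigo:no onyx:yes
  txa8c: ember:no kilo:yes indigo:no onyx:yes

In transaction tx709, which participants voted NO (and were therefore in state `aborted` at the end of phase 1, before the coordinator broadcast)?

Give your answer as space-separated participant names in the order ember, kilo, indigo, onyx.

Answer: indigo

Derivation:
Txn tx709 phase 1: ember yes -> prepared; kilo yes -> prepared; indigo no -> aborted; onyx yes -> prepared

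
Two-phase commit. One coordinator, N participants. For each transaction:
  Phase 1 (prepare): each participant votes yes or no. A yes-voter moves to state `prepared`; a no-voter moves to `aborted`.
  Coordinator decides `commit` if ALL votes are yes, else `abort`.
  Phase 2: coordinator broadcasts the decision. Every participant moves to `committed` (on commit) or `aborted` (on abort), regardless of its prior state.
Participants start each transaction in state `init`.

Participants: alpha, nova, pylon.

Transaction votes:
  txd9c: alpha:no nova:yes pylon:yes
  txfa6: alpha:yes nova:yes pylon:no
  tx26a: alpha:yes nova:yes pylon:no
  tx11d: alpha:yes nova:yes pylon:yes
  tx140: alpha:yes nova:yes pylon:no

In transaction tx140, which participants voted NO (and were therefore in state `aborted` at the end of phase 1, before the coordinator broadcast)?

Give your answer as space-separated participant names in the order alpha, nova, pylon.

Txn tx140 phase 1: alpha yes -> prepared; nova yes -> prepared; pylon no -> aborted

Answer: pylon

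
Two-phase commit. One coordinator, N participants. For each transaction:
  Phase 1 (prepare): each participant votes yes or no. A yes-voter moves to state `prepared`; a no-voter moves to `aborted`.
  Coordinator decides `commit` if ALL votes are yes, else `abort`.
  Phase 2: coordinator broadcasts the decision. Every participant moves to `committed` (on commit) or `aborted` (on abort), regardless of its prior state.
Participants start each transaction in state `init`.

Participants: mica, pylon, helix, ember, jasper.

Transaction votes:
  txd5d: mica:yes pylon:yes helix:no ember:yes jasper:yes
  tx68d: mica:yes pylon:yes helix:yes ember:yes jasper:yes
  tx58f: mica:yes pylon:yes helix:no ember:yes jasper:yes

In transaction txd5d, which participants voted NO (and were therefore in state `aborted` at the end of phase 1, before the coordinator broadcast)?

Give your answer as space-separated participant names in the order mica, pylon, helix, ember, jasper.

Answer: helix

Derivation:
Txn txd5d phase 1: mica yes -> prepared; pylon yes -> prepared; helix no -> aborted; ember yes -> prepared; jasper yes -> prepared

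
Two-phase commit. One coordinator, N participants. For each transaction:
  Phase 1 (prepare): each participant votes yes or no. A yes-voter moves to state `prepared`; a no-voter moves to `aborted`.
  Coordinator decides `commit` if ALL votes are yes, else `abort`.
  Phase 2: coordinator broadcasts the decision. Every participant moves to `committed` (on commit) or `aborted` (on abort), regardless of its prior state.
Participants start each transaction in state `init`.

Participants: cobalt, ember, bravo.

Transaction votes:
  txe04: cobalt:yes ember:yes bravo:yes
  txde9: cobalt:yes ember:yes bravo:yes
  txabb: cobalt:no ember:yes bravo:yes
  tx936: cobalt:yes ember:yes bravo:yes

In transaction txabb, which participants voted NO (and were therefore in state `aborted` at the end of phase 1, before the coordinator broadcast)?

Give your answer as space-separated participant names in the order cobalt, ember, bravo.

Txn txabb phase 1: cobalt no -> aborted; ember yes -> prepared; bravo yes -> prepared

Answer: cobalt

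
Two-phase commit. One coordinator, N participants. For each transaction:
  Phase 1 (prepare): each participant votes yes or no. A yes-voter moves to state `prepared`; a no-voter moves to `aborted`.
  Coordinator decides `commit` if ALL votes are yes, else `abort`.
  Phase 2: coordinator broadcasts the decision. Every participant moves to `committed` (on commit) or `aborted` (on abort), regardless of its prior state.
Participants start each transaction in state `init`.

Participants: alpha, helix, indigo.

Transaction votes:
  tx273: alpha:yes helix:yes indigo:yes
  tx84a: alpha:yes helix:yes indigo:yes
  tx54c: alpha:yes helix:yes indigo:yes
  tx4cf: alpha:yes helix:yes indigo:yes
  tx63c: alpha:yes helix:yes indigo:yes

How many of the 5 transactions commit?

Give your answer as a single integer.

Answer: 5

Derivation:
tx273: all yes -> commit (commits=1)
tx84a: all yes -> commit (commits=2)
tx54c: all yes -> commit (commits=3)
tx4cf: all yes -> commit (commits=4)
tx63c: all yes -> commit (commits=5)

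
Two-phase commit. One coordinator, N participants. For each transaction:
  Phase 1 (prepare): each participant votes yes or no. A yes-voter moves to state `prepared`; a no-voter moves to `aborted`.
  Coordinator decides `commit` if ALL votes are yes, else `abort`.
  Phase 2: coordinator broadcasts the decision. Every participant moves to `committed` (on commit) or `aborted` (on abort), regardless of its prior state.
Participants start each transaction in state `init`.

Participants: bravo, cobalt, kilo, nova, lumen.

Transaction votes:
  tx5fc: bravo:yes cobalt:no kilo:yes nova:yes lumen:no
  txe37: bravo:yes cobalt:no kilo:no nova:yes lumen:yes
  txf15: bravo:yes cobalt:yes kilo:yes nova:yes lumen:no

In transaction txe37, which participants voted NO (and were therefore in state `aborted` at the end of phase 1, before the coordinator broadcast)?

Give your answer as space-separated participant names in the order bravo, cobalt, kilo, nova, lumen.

Answer: cobalt kilo

Derivation:
Txn txe37 phase 1: bravo yes -> prepared; cobalt no -> aborted; kilo no -> aborted; nova yes -> prepared; lumen yes -> prepared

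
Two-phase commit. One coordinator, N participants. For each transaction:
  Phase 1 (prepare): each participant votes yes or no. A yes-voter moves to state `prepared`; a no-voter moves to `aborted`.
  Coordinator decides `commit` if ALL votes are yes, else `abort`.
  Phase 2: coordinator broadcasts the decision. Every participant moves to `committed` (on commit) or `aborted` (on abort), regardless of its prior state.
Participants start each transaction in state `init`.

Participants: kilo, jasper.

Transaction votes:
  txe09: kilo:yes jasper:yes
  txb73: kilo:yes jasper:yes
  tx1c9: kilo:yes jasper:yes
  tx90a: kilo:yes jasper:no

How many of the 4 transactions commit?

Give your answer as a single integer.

txe09: all yes -> commit (commits=1)
txb73: all yes -> commit (commits=2)
tx1c9: all yes -> commit (commits=3)
tx90a: no from jasper -> abort (commits=3)

Answer: 3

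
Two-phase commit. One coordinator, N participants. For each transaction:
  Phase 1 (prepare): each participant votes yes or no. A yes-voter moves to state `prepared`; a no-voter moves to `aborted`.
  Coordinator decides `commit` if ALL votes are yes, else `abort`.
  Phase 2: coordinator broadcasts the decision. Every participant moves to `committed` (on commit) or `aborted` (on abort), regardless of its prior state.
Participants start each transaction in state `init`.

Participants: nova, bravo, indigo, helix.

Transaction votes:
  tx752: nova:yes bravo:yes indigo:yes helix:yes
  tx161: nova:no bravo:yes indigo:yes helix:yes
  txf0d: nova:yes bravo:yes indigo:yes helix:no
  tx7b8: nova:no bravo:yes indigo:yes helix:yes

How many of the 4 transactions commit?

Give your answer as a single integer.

tx752: all yes -> commit (commits=1)
tx161: no from nova -> abort (commits=1)
txf0d: no from helix -> abort (commits=1)
tx7b8: no from nova -> abort (commits=1)

Answer: 1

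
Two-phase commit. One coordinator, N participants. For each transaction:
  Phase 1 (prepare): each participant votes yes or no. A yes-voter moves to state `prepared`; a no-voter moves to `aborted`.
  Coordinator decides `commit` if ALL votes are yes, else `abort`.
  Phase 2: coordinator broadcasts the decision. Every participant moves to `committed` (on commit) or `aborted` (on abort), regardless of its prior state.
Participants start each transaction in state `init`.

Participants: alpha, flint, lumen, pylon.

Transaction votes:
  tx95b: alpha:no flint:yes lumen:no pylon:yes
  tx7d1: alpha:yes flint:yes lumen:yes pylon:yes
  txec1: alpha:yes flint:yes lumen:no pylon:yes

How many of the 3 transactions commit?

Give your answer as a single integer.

tx95b: no from alpha, lumen -> abort (commits=0)
tx7d1: all yes -> commit (commits=1)
txec1: no from lumen -> abort (commits=1)

Answer: 1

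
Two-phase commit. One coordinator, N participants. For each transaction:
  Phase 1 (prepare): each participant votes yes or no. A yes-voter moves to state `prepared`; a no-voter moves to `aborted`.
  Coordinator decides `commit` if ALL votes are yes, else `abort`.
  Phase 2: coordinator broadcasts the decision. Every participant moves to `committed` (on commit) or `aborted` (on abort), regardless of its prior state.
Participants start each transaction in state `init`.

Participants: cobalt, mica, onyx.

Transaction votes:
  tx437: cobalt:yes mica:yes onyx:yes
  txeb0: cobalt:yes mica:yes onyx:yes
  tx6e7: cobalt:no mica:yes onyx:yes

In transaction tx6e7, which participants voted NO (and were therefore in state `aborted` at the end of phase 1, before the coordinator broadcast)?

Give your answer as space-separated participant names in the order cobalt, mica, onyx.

Answer: cobalt

Derivation:
Txn tx6e7 phase 1: cobalt no -> aborted; mica yes -> prepared; onyx yes -> prepared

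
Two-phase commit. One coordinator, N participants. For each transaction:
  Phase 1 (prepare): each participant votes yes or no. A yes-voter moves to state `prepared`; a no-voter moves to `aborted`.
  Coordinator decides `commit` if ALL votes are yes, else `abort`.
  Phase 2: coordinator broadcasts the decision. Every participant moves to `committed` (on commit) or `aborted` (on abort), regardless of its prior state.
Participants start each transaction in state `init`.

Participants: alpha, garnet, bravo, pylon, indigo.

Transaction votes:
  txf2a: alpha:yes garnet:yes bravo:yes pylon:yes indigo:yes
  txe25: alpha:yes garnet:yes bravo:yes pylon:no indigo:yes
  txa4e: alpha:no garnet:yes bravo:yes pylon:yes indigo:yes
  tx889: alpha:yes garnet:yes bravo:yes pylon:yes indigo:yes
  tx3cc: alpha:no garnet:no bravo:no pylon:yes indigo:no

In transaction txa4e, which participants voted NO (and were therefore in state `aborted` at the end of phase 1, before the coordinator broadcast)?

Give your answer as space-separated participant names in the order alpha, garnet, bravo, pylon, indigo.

Answer: alpha

Derivation:
Txn txa4e phase 1: alpha no -> aborted; garnet yes -> prepared; bravo yes -> prepared; pylon yes -> prepared; indigo yes -> prepared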